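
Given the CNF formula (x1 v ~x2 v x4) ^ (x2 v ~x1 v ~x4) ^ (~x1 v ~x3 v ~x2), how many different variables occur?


Identify each distinct variable in the formula.
Variables found: x1, x2, x3, x4.
Total distinct variables = 4.

4


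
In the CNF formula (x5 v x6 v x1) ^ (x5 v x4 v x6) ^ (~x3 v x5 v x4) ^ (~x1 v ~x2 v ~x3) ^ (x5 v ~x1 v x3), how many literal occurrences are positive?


Scan each clause for unnegated literals.
Clause 1: 3 positive; Clause 2: 3 positive; Clause 3: 2 positive; Clause 4: 0 positive; Clause 5: 2 positive.
Total positive literal occurrences = 10.

10


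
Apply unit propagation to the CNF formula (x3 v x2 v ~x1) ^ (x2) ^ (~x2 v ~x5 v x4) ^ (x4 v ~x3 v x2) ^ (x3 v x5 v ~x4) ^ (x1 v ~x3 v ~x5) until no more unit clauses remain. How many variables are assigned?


Unit propagation repeatedly assigns the literal in any unit clause, then simplifies.
Assignments in order: x2 = T.
No further unit clauses remain.
Total variables assigned = 1.

1


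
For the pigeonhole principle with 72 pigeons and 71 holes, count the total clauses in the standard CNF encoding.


The PHP encoding has two parts:
1) At-least-one-hole clauses: 72 (one per pigeon, each with 71 literals).
2) At-most-one-pigeon-per-hole clauses: 71 holes * C(72,2) = 71 * 2556 = 181476.
Total clauses = 72 + 181476 = 181548.

181548


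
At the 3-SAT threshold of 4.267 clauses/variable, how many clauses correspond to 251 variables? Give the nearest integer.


The 3-SAT phase transition occurs at approximately 4.267 clauses per variable.
m = 4.267 * 251 = 1071.017.
Rounded to nearest integer: 1071.

1071


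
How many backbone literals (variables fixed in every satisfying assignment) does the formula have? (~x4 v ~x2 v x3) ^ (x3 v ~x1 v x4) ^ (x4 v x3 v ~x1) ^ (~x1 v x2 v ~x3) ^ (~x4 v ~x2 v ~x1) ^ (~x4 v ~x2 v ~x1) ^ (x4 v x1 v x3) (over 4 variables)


Find all satisfying assignments: 7 model(s).
Check which variables have the same value in every model.
No variable is fixed across all models.
Backbone size = 0.

0


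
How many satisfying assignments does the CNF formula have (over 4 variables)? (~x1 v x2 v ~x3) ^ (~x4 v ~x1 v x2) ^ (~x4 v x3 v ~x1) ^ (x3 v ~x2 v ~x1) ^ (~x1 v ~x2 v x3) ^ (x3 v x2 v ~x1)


Enumerate all 16 truth assignments over 4 variables.
Test each against every clause.
Satisfying assignments found: 10.

10


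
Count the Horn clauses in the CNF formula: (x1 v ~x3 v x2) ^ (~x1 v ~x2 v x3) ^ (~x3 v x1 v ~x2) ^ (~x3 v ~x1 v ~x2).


A Horn clause has at most one positive literal.
Clause 1: 2 positive lit(s) -> not Horn
Clause 2: 1 positive lit(s) -> Horn
Clause 3: 1 positive lit(s) -> Horn
Clause 4: 0 positive lit(s) -> Horn
Total Horn clauses = 3.

3


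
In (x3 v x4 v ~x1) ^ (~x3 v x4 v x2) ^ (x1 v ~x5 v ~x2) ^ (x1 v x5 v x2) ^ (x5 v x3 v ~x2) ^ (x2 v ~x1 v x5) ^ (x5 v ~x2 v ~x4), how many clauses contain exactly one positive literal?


A definite clause has exactly one positive literal.
Clause 1: 2 positive -> not definite
Clause 2: 2 positive -> not definite
Clause 3: 1 positive -> definite
Clause 4: 3 positive -> not definite
Clause 5: 2 positive -> not definite
Clause 6: 2 positive -> not definite
Clause 7: 1 positive -> definite
Definite clause count = 2.

2


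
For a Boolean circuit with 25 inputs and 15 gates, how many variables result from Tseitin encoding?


The Tseitin transformation introduces one auxiliary variable per gate.
Total variables = inputs + gates = 25 + 15 = 40.

40


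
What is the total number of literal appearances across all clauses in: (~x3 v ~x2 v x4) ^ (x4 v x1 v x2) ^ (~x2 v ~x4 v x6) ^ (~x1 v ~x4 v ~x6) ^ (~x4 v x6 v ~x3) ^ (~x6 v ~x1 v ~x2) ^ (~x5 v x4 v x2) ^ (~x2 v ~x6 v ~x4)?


Clause lengths: 3, 3, 3, 3, 3, 3, 3, 3.
Sum = 3 + 3 + 3 + 3 + 3 + 3 + 3 + 3 = 24.

24


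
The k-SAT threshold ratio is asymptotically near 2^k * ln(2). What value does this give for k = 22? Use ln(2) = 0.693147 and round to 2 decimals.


Using the asymptotic formula: threshold ~ 2^k * ln(2).
2^22 = 4194304.
4194304 * 0.693147 = 2907269.23.

2907269.23


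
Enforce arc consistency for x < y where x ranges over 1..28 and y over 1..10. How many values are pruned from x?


For the constraint x < y, x needs a supporting value in y's domain.
x can be at most 9 (one less than y's maximum).
Valid x values from domain: 9 out of 28.
Pruned = 28 - 9 = 19.

19


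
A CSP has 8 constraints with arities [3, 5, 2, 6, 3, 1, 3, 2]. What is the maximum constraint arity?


The arities are: 3, 5, 2, 6, 3, 1, 3, 2.
Scan for the maximum value.
Maximum arity = 6.

6


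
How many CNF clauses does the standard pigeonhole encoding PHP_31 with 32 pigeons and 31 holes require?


The PHP encoding has two parts:
1) At-least-one-hole clauses: 32 (one per pigeon, each with 31 literals).
2) At-most-one-pigeon-per-hole clauses: 31 holes * C(32,2) = 31 * 496 = 15376.
Total clauses = 32 + 15376 = 15408.

15408


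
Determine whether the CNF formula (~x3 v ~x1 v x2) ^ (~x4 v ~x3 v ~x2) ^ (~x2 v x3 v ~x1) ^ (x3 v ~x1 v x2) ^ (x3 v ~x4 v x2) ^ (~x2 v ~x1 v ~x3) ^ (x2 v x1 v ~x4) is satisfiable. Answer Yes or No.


Check all 16 possible truth assignments.
Number of satisfying assignments found: 5.
The formula is satisfiable.

Yes


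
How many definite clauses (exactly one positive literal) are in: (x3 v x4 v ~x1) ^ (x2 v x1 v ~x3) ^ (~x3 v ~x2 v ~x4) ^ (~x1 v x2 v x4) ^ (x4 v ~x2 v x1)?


A definite clause has exactly one positive literal.
Clause 1: 2 positive -> not definite
Clause 2: 2 positive -> not definite
Clause 3: 0 positive -> not definite
Clause 4: 2 positive -> not definite
Clause 5: 2 positive -> not definite
Definite clause count = 0.

0


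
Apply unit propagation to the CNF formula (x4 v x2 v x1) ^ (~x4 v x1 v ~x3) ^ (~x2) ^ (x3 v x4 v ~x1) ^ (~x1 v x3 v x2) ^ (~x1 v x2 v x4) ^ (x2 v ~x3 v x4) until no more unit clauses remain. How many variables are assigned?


Unit propagation repeatedly assigns the literal in any unit clause, then simplifies.
Assignments in order: x2 = F.
No further unit clauses remain.
Total variables assigned = 1.

1


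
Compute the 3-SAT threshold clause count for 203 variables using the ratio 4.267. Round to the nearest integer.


The 3-SAT phase transition occurs at approximately 4.267 clauses per variable.
m = 4.267 * 203 = 866.201.
Rounded to nearest integer: 866.

866


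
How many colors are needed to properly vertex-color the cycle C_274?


A cycle on an even number of vertices is bipartite: alternate two colors around the cycle.
Since 274 is even, two colors suffice, and at least two are needed because the graph has edges.
Chromatic number = 2.

2


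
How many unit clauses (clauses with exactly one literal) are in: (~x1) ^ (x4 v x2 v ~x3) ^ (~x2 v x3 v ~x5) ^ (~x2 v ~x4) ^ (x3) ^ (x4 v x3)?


A unit clause contains exactly one literal.
Unit clauses found: (~x1), (x3).
Count = 2.

2


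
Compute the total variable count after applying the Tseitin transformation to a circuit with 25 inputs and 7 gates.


The Tseitin transformation introduces one auxiliary variable per gate.
Total variables = inputs + gates = 25 + 7 = 32.

32


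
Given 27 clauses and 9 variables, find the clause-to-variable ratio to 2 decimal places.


Clause-to-variable ratio = clauses / variables.
27 / 9 = 3.0.

3.0


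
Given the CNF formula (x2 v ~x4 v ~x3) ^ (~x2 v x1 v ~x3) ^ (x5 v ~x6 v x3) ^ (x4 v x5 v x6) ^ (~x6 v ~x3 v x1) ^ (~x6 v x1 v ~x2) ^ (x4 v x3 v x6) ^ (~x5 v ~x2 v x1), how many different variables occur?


Identify each distinct variable in the formula.
Variables found: x1, x2, x3, x4, x5, x6.
Total distinct variables = 6.

6


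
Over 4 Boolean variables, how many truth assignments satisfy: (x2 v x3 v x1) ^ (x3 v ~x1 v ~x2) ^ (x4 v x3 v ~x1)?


Enumerate all 16 truth assignments over 4 variables.
Test each against every clause.
Satisfying assignments found: 11.

11


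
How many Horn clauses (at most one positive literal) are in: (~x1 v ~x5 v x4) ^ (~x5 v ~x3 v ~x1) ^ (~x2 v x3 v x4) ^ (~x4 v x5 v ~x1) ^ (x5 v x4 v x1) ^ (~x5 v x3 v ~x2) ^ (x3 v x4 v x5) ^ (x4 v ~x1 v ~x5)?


A Horn clause has at most one positive literal.
Clause 1: 1 positive lit(s) -> Horn
Clause 2: 0 positive lit(s) -> Horn
Clause 3: 2 positive lit(s) -> not Horn
Clause 4: 1 positive lit(s) -> Horn
Clause 5: 3 positive lit(s) -> not Horn
Clause 6: 1 positive lit(s) -> Horn
Clause 7: 3 positive lit(s) -> not Horn
Clause 8: 1 positive lit(s) -> Horn
Total Horn clauses = 5.

5


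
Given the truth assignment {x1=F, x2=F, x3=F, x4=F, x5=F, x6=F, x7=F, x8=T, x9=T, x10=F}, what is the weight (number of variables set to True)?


The weight is the number of variables assigned True.
True variables: x8, x9.
Weight = 2.

2


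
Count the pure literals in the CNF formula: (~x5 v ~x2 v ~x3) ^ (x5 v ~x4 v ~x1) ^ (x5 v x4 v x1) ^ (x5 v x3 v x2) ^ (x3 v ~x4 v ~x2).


A pure literal appears in only one polarity across all clauses.
No pure literals found.
Count = 0.

0


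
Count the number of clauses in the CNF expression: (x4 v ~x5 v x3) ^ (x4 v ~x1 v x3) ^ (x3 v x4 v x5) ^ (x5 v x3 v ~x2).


Each group enclosed in parentheses joined by ^ is one clause.
Counting the conjuncts: 4 clauses.

4


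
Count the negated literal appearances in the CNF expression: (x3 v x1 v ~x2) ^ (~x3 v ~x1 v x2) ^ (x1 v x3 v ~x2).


Scan each clause for negated literals.
Clause 1: 1 negative; Clause 2: 2 negative; Clause 3: 1 negative.
Total negative literal occurrences = 4.

4


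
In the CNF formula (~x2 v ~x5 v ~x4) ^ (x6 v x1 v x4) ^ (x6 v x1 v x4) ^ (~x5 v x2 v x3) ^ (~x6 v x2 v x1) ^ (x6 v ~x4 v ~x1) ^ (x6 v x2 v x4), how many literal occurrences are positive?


Scan each clause for unnegated literals.
Clause 1: 0 positive; Clause 2: 3 positive; Clause 3: 3 positive; Clause 4: 2 positive; Clause 5: 2 positive; Clause 6: 1 positive; Clause 7: 3 positive.
Total positive literal occurrences = 14.

14


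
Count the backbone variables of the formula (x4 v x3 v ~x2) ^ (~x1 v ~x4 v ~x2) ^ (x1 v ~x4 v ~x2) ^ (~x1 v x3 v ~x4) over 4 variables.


Find all satisfying assignments: 9 model(s).
Check which variables have the same value in every model.
No variable is fixed across all models.
Backbone size = 0.

0


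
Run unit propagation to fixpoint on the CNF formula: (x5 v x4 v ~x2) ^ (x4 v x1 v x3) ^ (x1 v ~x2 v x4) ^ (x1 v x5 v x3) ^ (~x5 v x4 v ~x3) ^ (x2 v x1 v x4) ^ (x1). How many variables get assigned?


Unit propagation repeatedly assigns the literal in any unit clause, then simplifies.
Assignments in order: x1 = T.
No further unit clauses remain.
Total variables assigned = 1.

1


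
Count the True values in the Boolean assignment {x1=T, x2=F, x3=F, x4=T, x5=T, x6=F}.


The weight is the number of variables assigned True.
True variables: x1, x4, x5.
Weight = 3.

3


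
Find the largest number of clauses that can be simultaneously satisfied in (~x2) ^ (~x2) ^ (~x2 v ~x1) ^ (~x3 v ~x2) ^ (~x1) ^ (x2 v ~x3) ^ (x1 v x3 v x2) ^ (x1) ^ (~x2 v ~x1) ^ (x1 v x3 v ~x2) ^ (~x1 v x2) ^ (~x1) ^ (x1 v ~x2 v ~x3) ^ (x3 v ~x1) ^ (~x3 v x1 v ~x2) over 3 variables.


Enumerate all 8 truth assignments.
For each, count how many of the 15 clauses are satisfied.
The formula is not fully satisfiable, so the maximum is below 15.
Maximum simultaneously satisfiable clauses = 13.

13


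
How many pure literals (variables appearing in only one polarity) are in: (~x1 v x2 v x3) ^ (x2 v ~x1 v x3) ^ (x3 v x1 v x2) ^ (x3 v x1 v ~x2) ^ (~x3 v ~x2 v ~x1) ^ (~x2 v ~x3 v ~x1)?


A pure literal appears in only one polarity across all clauses.
No pure literals found.
Count = 0.

0


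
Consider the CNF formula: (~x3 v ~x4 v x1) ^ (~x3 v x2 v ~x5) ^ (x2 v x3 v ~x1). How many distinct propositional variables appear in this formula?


Identify each distinct variable in the formula.
Variables found: x1, x2, x3, x4, x5.
Total distinct variables = 5.

5


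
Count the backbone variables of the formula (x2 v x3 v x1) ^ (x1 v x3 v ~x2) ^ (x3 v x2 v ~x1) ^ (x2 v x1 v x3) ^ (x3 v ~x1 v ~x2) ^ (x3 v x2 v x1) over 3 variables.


Find all satisfying assignments: 4 model(s).
Check which variables have the same value in every model.
Fixed variables: x3=T.
Backbone size = 1.

1


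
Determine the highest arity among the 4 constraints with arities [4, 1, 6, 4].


The arities are: 4, 1, 6, 4.
Scan for the maximum value.
Maximum arity = 6.

6


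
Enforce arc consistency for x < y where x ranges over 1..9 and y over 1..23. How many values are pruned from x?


For the constraint x < y, x needs a supporting value in y's domain.
x can be at most 22 (one less than y's maximum).
Valid x values from domain: 9 out of 9.
Pruned = 9 - 9 = 0.

0


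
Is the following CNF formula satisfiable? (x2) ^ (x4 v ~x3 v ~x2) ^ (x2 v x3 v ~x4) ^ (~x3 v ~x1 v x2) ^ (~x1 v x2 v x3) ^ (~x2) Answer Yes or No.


Check all 16 possible truth assignments.
Number of satisfying assignments found: 0.
The formula is unsatisfiable.

No


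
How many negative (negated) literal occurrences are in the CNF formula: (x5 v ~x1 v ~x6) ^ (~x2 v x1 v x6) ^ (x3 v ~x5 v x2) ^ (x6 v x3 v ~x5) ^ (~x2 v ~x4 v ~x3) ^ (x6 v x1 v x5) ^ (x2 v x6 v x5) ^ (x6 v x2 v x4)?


Scan each clause for negated literals.
Clause 1: 2 negative; Clause 2: 1 negative; Clause 3: 1 negative; Clause 4: 1 negative; Clause 5: 3 negative; Clause 6: 0 negative; Clause 7: 0 negative; Clause 8: 0 negative.
Total negative literal occurrences = 8.

8


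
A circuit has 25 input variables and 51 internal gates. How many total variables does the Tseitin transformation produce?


The Tseitin transformation introduces one auxiliary variable per gate.
Total variables = inputs + gates = 25 + 51 = 76.

76


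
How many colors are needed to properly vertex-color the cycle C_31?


An odd cycle cannot be 2-colored: alternating two colors around the cycle returns to the start with a conflict.
Since 31 is odd, three colors are required (and three suffice).
Chromatic number = 3.

3


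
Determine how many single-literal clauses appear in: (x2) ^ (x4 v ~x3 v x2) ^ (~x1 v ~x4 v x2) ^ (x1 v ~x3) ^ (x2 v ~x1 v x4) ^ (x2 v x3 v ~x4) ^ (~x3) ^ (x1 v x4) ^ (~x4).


A unit clause contains exactly one literal.
Unit clauses found: (x2), (~x3), (~x4).
Count = 3.

3


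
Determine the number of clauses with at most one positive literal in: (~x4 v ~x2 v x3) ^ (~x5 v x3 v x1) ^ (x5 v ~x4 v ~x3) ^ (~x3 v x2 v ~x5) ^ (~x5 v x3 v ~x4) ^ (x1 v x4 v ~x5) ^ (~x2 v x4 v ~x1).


A Horn clause has at most one positive literal.
Clause 1: 1 positive lit(s) -> Horn
Clause 2: 2 positive lit(s) -> not Horn
Clause 3: 1 positive lit(s) -> Horn
Clause 4: 1 positive lit(s) -> Horn
Clause 5: 1 positive lit(s) -> Horn
Clause 6: 2 positive lit(s) -> not Horn
Clause 7: 1 positive lit(s) -> Horn
Total Horn clauses = 5.

5


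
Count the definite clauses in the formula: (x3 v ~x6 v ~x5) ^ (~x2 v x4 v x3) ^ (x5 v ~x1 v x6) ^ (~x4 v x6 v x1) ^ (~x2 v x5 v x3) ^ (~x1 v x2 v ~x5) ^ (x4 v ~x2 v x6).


A definite clause has exactly one positive literal.
Clause 1: 1 positive -> definite
Clause 2: 2 positive -> not definite
Clause 3: 2 positive -> not definite
Clause 4: 2 positive -> not definite
Clause 5: 2 positive -> not definite
Clause 6: 1 positive -> definite
Clause 7: 2 positive -> not definite
Definite clause count = 2.

2


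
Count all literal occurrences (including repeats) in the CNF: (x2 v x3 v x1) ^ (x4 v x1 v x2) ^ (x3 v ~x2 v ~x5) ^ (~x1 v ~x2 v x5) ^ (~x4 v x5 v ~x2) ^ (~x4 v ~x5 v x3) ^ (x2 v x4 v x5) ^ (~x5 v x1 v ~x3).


Clause lengths: 3, 3, 3, 3, 3, 3, 3, 3.
Sum = 3 + 3 + 3 + 3 + 3 + 3 + 3 + 3 = 24.

24


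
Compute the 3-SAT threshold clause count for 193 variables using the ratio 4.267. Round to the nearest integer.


The 3-SAT phase transition occurs at approximately 4.267 clauses per variable.
m = 4.267 * 193 = 823.531.
Rounded to nearest integer: 824.

824


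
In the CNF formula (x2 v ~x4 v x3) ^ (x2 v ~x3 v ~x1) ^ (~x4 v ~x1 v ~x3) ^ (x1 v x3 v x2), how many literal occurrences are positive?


Scan each clause for unnegated literals.
Clause 1: 2 positive; Clause 2: 1 positive; Clause 3: 0 positive; Clause 4: 3 positive.
Total positive literal occurrences = 6.

6


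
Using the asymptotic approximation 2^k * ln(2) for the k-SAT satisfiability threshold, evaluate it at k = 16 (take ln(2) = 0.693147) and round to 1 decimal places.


Using the asymptotic formula: threshold ~ 2^k * ln(2).
2^16 = 65536.
65536 * 0.693147 = 45426.1.

45426.1


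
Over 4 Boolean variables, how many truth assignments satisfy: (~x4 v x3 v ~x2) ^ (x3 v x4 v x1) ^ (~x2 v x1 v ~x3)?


Enumerate all 16 truth assignments over 4 variables.
Test each against every clause.
Satisfying assignments found: 10.

10


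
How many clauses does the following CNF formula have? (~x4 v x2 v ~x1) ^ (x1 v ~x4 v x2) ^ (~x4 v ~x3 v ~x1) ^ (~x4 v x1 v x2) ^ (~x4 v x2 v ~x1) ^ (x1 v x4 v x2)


Each group enclosed in parentheses joined by ^ is one clause.
Counting the conjuncts: 6 clauses.

6


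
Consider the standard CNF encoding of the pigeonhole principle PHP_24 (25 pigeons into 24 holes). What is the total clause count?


The PHP encoding has two parts:
1) At-least-one-hole clauses: 25 (one per pigeon, each with 24 literals).
2) At-most-one-pigeon-per-hole clauses: 24 holes * C(25,2) = 24 * 300 = 7200.
Total clauses = 25 + 7200 = 7225.

7225


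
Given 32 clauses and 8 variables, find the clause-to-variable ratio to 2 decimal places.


Clause-to-variable ratio = clauses / variables.
32 / 8 = 4.0.

4.0


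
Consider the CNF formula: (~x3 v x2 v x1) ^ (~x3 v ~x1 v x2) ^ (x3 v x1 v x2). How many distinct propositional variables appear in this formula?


Identify each distinct variable in the formula.
Variables found: x1, x2, x3.
Total distinct variables = 3.

3


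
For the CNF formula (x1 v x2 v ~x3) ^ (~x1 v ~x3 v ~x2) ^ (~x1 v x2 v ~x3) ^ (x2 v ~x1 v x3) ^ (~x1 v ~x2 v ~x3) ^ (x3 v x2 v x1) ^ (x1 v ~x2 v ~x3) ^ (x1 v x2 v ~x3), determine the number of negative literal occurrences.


Scan each clause for negated literals.
Clause 1: 1 negative; Clause 2: 3 negative; Clause 3: 2 negative; Clause 4: 1 negative; Clause 5: 3 negative; Clause 6: 0 negative; Clause 7: 2 negative; Clause 8: 1 negative.
Total negative literal occurrences = 13.

13


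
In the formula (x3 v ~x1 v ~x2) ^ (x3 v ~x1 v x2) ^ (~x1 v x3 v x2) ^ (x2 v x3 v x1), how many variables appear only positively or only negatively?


A pure literal appears in only one polarity across all clauses.
Pure literals: x3 (positive only).
Count = 1.

1


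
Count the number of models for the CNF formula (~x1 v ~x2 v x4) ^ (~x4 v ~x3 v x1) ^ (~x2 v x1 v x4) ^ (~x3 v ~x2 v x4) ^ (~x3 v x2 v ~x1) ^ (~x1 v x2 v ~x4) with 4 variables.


Enumerate all 16 truth assignments over 4 variables.
Test each against every clause.
Satisfying assignments found: 7.

7


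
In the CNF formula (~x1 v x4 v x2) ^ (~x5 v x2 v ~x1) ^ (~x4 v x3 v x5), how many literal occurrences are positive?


Scan each clause for unnegated literals.
Clause 1: 2 positive; Clause 2: 1 positive; Clause 3: 2 positive.
Total positive literal occurrences = 5.

5


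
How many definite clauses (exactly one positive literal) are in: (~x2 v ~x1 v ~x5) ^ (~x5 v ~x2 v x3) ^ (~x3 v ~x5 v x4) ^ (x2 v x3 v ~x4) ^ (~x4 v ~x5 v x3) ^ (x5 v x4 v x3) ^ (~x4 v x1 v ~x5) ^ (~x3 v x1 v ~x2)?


A definite clause has exactly one positive literal.
Clause 1: 0 positive -> not definite
Clause 2: 1 positive -> definite
Clause 3: 1 positive -> definite
Clause 4: 2 positive -> not definite
Clause 5: 1 positive -> definite
Clause 6: 3 positive -> not definite
Clause 7: 1 positive -> definite
Clause 8: 1 positive -> definite
Definite clause count = 5.

5


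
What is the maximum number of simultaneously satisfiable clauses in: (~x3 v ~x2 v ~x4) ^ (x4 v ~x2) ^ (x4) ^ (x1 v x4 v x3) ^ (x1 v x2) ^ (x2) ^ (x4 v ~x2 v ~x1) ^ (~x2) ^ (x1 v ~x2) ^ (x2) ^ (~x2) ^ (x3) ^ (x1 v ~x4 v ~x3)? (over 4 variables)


Enumerate all 16 truth assignments.
For each, count how many of the 13 clauses are satisfied.
The formula is not fully satisfiable, so the maximum is below 13.
Maximum simultaneously satisfiable clauses = 11.

11


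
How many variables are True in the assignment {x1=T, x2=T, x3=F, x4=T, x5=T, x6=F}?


The weight is the number of variables assigned True.
True variables: x1, x2, x4, x5.
Weight = 4.

4


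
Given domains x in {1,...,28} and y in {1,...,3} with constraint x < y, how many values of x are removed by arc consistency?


For the constraint x < y, x needs a supporting value in y's domain.
x can be at most 2 (one less than y's maximum).
Valid x values from domain: 2 out of 28.
Pruned = 28 - 2 = 26.

26


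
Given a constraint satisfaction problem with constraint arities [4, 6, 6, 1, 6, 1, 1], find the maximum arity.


The arities are: 4, 6, 6, 1, 6, 1, 1.
Scan for the maximum value.
Maximum arity = 6.

6


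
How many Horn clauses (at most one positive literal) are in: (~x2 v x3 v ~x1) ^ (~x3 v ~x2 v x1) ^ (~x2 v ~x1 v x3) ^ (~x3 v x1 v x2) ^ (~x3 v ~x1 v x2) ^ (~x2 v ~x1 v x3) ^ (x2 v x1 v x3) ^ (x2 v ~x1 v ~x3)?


A Horn clause has at most one positive literal.
Clause 1: 1 positive lit(s) -> Horn
Clause 2: 1 positive lit(s) -> Horn
Clause 3: 1 positive lit(s) -> Horn
Clause 4: 2 positive lit(s) -> not Horn
Clause 5: 1 positive lit(s) -> Horn
Clause 6: 1 positive lit(s) -> Horn
Clause 7: 3 positive lit(s) -> not Horn
Clause 8: 1 positive lit(s) -> Horn
Total Horn clauses = 6.

6


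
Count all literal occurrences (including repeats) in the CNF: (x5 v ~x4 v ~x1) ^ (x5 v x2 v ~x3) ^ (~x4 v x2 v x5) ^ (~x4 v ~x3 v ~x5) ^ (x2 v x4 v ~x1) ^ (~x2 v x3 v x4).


Clause lengths: 3, 3, 3, 3, 3, 3.
Sum = 3 + 3 + 3 + 3 + 3 + 3 = 18.

18


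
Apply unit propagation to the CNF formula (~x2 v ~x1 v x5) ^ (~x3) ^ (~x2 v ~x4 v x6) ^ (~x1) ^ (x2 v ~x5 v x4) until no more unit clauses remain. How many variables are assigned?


Unit propagation repeatedly assigns the literal in any unit clause, then simplifies.
Assignments in order: x3 = F, x1 = F.
No further unit clauses remain.
Total variables assigned = 2.

2


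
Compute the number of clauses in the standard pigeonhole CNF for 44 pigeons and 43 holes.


The PHP encoding has two parts:
1) At-least-one-hole clauses: 44 (one per pigeon, each with 43 literals).
2) At-most-one-pigeon-per-hole clauses: 43 holes * C(44,2) = 43 * 946 = 40678.
Total clauses = 44 + 40678 = 40722.

40722


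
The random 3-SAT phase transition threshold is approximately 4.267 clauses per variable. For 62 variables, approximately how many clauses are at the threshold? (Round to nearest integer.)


The 3-SAT phase transition occurs at approximately 4.267 clauses per variable.
m = 4.267 * 62 = 264.554.
Rounded to nearest integer: 265.

265


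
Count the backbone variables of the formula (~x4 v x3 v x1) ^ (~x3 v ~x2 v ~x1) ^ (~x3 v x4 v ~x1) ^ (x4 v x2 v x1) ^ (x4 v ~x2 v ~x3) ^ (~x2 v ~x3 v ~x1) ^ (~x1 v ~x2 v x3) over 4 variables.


Find all satisfying assignments: 6 model(s).
Check which variables have the same value in every model.
No variable is fixed across all models.
Backbone size = 0.

0


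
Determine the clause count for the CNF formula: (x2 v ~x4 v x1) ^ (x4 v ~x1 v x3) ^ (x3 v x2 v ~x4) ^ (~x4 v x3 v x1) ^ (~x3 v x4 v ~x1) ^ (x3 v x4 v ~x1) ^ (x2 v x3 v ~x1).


Each group enclosed in parentheses joined by ^ is one clause.
Counting the conjuncts: 7 clauses.

7


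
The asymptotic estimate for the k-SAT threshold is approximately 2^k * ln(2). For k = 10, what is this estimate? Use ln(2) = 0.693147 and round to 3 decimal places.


Using the asymptotic formula: threshold ~ 2^k * ln(2).
2^10 = 1024.
1024 * 0.693147 = 709.783.

709.783


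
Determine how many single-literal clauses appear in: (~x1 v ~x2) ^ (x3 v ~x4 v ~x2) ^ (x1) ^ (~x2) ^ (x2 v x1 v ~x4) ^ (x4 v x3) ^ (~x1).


A unit clause contains exactly one literal.
Unit clauses found: (x1), (~x2), (~x1).
Count = 3.

3


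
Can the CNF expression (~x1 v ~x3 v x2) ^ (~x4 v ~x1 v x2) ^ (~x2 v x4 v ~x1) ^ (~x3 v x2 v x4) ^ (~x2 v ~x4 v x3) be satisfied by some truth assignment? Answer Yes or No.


Check all 16 possible truth assignments.
Number of satisfying assignments found: 8.
The formula is satisfiable.

Yes


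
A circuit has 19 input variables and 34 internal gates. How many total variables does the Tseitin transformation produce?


The Tseitin transformation introduces one auxiliary variable per gate.
Total variables = inputs + gates = 19 + 34 = 53.

53


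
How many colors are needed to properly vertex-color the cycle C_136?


A cycle on an even number of vertices is bipartite: alternate two colors around the cycle.
Since 136 is even, two colors suffice, and at least two are needed because the graph has edges.
Chromatic number = 2.

2


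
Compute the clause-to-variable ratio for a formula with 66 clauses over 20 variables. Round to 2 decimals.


Clause-to-variable ratio = clauses / variables.
66 / 20 = 3.3.

3.3


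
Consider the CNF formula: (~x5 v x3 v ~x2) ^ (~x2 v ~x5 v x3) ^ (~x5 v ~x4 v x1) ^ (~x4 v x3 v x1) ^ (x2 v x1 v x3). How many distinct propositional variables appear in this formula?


Identify each distinct variable in the formula.
Variables found: x1, x2, x3, x4, x5.
Total distinct variables = 5.

5


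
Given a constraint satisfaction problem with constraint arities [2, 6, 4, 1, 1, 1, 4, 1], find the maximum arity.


The arities are: 2, 6, 4, 1, 1, 1, 4, 1.
Scan for the maximum value.
Maximum arity = 6.

6


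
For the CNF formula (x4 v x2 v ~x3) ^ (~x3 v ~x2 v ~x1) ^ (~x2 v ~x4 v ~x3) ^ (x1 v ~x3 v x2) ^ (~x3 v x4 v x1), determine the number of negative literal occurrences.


Scan each clause for negated literals.
Clause 1: 1 negative; Clause 2: 3 negative; Clause 3: 3 negative; Clause 4: 1 negative; Clause 5: 1 negative.
Total negative literal occurrences = 9.

9


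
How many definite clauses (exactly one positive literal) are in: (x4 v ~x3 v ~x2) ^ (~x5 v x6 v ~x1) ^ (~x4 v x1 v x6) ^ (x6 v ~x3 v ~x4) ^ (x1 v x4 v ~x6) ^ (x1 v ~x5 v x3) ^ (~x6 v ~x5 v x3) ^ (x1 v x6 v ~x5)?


A definite clause has exactly one positive literal.
Clause 1: 1 positive -> definite
Clause 2: 1 positive -> definite
Clause 3: 2 positive -> not definite
Clause 4: 1 positive -> definite
Clause 5: 2 positive -> not definite
Clause 6: 2 positive -> not definite
Clause 7: 1 positive -> definite
Clause 8: 2 positive -> not definite
Definite clause count = 4.

4


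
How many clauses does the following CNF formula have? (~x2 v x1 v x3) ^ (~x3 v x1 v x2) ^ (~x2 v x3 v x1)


Each group enclosed in parentheses joined by ^ is one clause.
Counting the conjuncts: 3 clauses.

3


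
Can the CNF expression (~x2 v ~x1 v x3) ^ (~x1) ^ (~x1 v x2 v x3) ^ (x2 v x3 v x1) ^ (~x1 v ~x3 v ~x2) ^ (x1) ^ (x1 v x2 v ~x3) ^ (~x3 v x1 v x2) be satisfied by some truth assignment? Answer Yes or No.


Check all 8 possible truth assignments.
Number of satisfying assignments found: 0.
The formula is unsatisfiable.

No


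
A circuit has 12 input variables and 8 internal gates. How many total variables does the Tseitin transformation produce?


The Tseitin transformation introduces one auxiliary variable per gate.
Total variables = inputs + gates = 12 + 8 = 20.

20


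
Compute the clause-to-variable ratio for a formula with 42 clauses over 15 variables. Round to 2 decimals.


Clause-to-variable ratio = clauses / variables.
42 / 15 = 2.8.

2.8


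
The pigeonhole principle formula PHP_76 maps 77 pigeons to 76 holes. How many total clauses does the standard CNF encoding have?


The PHP encoding has two parts:
1) At-least-one-hole clauses: 77 (one per pigeon, each with 76 literals).
2) At-most-one-pigeon-per-hole clauses: 76 holes * C(77,2) = 76 * 2926 = 222376.
Total clauses = 77 + 222376 = 222453.

222453


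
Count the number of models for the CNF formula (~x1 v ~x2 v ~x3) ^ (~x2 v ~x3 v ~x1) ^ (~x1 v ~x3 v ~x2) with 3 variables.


Enumerate all 8 truth assignments over 3 variables.
Test each against every clause.
Satisfying assignments found: 7.

7


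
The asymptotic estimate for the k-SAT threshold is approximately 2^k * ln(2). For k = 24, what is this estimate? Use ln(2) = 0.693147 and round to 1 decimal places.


Using the asymptotic formula: threshold ~ 2^k * ln(2).
2^24 = 16777216.
16777216 * 0.693147 = 11629076.9.

11629076.9


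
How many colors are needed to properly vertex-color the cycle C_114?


A cycle on an even number of vertices is bipartite: alternate two colors around the cycle.
Since 114 is even, two colors suffice, and at least two are needed because the graph has edges.
Chromatic number = 2.

2


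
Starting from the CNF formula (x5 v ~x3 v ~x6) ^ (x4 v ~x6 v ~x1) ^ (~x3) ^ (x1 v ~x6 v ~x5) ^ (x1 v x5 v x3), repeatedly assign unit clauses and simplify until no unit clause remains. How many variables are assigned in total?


Unit propagation repeatedly assigns the literal in any unit clause, then simplifies.
Assignments in order: x3 = F.
No further unit clauses remain.
Total variables assigned = 1.

1


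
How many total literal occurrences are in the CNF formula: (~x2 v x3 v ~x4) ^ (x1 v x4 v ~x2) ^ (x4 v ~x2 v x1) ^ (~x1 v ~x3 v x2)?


Clause lengths: 3, 3, 3, 3.
Sum = 3 + 3 + 3 + 3 = 12.

12


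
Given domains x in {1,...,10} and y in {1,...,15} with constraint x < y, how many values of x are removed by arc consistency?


For the constraint x < y, x needs a supporting value in y's domain.
x can be at most 14 (one less than y's maximum).
Valid x values from domain: 10 out of 10.
Pruned = 10 - 10 = 0.

0


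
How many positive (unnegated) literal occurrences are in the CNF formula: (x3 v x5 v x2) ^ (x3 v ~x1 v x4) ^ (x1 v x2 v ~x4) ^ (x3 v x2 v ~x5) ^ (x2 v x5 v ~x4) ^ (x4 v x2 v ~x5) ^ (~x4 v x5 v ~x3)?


Scan each clause for unnegated literals.
Clause 1: 3 positive; Clause 2: 2 positive; Clause 3: 2 positive; Clause 4: 2 positive; Clause 5: 2 positive; Clause 6: 2 positive; Clause 7: 1 positive.
Total positive literal occurrences = 14.

14


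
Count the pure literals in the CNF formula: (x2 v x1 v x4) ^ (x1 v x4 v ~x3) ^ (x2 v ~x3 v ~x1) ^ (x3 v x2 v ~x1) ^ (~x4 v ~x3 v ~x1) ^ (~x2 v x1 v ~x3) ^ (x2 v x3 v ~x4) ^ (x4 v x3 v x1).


A pure literal appears in only one polarity across all clauses.
No pure literals found.
Count = 0.

0


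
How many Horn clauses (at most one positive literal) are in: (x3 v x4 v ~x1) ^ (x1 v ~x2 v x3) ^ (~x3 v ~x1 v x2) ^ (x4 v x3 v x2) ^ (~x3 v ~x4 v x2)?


A Horn clause has at most one positive literal.
Clause 1: 2 positive lit(s) -> not Horn
Clause 2: 2 positive lit(s) -> not Horn
Clause 3: 1 positive lit(s) -> Horn
Clause 4: 3 positive lit(s) -> not Horn
Clause 5: 1 positive lit(s) -> Horn
Total Horn clauses = 2.

2


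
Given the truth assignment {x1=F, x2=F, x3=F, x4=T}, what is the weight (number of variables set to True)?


The weight is the number of variables assigned True.
True variables: x4.
Weight = 1.

1


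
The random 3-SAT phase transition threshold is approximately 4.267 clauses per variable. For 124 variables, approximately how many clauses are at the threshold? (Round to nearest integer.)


The 3-SAT phase transition occurs at approximately 4.267 clauses per variable.
m = 4.267 * 124 = 529.108.
Rounded to nearest integer: 529.

529


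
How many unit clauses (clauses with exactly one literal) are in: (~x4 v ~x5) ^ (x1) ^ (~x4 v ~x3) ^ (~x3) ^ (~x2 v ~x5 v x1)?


A unit clause contains exactly one literal.
Unit clauses found: (x1), (~x3).
Count = 2.

2


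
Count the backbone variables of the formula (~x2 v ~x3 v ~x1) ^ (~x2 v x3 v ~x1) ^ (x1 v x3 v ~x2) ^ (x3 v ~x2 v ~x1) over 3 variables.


Find all satisfying assignments: 5 model(s).
Check which variables have the same value in every model.
No variable is fixed across all models.
Backbone size = 0.

0


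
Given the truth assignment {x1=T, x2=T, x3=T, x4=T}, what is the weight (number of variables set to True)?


The weight is the number of variables assigned True.
True variables: x1, x2, x3, x4.
Weight = 4.

4


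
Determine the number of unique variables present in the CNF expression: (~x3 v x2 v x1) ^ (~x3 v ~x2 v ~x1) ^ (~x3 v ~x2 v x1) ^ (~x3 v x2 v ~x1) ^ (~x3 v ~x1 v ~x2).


Identify each distinct variable in the formula.
Variables found: x1, x2, x3.
Total distinct variables = 3.

3


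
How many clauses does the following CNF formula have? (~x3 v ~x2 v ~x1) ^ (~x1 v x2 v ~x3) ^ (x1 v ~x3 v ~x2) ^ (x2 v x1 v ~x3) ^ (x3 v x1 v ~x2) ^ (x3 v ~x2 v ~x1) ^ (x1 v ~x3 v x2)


Each group enclosed in parentheses joined by ^ is one clause.
Counting the conjuncts: 7 clauses.

7


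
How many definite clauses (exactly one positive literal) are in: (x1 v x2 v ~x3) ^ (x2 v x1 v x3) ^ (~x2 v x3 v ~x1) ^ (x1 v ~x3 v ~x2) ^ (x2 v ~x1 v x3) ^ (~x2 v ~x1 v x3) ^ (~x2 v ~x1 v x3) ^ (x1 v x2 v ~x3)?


A definite clause has exactly one positive literal.
Clause 1: 2 positive -> not definite
Clause 2: 3 positive -> not definite
Clause 3: 1 positive -> definite
Clause 4: 1 positive -> definite
Clause 5: 2 positive -> not definite
Clause 6: 1 positive -> definite
Clause 7: 1 positive -> definite
Clause 8: 2 positive -> not definite
Definite clause count = 4.

4


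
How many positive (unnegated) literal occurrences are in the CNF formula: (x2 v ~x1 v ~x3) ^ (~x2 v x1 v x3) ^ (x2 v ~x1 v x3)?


Scan each clause for unnegated literals.
Clause 1: 1 positive; Clause 2: 2 positive; Clause 3: 2 positive.
Total positive literal occurrences = 5.

5


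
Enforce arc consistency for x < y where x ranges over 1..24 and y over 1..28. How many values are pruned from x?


For the constraint x < y, x needs a supporting value in y's domain.
x can be at most 27 (one less than y's maximum).
Valid x values from domain: 24 out of 24.
Pruned = 24 - 24 = 0.

0


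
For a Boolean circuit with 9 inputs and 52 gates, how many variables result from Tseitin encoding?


The Tseitin transformation introduces one auxiliary variable per gate.
Total variables = inputs + gates = 9 + 52 = 61.

61


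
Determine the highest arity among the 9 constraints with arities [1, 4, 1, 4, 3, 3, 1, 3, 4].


The arities are: 1, 4, 1, 4, 3, 3, 1, 3, 4.
Scan for the maximum value.
Maximum arity = 4.

4


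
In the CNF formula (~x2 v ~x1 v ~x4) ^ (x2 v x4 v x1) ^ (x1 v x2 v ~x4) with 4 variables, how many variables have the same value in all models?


Find all satisfying assignments: 10 model(s).
Check which variables have the same value in every model.
No variable is fixed across all models.
Backbone size = 0.

0


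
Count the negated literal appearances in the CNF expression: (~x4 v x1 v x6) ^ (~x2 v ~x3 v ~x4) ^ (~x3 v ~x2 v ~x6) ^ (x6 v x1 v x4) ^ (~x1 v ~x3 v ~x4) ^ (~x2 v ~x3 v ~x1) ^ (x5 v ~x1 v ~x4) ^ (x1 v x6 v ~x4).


Scan each clause for negated literals.
Clause 1: 1 negative; Clause 2: 3 negative; Clause 3: 3 negative; Clause 4: 0 negative; Clause 5: 3 negative; Clause 6: 3 negative; Clause 7: 2 negative; Clause 8: 1 negative.
Total negative literal occurrences = 16.

16


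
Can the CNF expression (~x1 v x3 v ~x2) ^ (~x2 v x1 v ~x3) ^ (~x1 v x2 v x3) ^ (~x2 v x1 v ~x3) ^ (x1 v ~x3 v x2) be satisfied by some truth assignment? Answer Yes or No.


Check all 8 possible truth assignments.
Number of satisfying assignments found: 4.
The formula is satisfiable.

Yes


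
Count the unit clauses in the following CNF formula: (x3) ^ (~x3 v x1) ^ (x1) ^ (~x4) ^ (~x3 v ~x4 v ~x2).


A unit clause contains exactly one literal.
Unit clauses found: (x3), (x1), (~x4).
Count = 3.

3


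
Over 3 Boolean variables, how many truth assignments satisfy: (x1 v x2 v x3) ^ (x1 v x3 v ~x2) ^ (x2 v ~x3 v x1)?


Enumerate all 8 truth assignments over 3 variables.
Test each against every clause.
Satisfying assignments found: 5.

5


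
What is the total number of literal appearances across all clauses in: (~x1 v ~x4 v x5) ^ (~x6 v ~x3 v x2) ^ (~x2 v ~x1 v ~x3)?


Clause lengths: 3, 3, 3.
Sum = 3 + 3 + 3 = 9.

9


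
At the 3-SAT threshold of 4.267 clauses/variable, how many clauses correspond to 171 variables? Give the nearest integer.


The 3-SAT phase transition occurs at approximately 4.267 clauses per variable.
m = 4.267 * 171 = 729.657.
Rounded to nearest integer: 730.

730


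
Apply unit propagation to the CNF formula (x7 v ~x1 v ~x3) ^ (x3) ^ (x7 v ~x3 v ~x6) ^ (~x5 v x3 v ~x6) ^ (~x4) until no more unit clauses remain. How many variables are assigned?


Unit propagation repeatedly assigns the literal in any unit clause, then simplifies.
Assignments in order: x3 = T, x4 = F.
No further unit clauses remain.
Total variables assigned = 2.

2


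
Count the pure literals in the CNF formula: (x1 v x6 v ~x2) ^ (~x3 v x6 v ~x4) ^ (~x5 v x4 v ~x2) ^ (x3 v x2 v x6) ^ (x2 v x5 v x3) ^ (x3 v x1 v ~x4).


A pure literal appears in only one polarity across all clauses.
Pure literals: x1 (positive only), x6 (positive only).
Count = 2.

2


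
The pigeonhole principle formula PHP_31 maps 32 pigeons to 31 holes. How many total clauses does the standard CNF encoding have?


The PHP encoding has two parts:
1) At-least-one-hole clauses: 32 (one per pigeon, each with 31 literals).
2) At-most-one-pigeon-per-hole clauses: 31 holes * C(32,2) = 31 * 496 = 15376.
Total clauses = 32 + 15376 = 15408.

15408


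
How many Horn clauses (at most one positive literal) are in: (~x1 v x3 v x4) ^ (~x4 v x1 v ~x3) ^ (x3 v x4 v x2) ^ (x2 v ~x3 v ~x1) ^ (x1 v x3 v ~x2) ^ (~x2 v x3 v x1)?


A Horn clause has at most one positive literal.
Clause 1: 2 positive lit(s) -> not Horn
Clause 2: 1 positive lit(s) -> Horn
Clause 3: 3 positive lit(s) -> not Horn
Clause 4: 1 positive lit(s) -> Horn
Clause 5: 2 positive lit(s) -> not Horn
Clause 6: 2 positive lit(s) -> not Horn
Total Horn clauses = 2.

2


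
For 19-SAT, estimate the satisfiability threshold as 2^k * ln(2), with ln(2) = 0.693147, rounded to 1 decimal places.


Using the asymptotic formula: threshold ~ 2^k * ln(2).
2^19 = 524288.
524288 * 0.693147 = 363408.7.

363408.7


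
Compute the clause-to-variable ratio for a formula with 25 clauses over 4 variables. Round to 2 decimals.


Clause-to-variable ratio = clauses / variables.
25 / 4 = 6.25.

6.25


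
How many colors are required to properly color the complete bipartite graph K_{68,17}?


K_{68,17} is bipartite by definition: the two parts are independent sets, with every edge crossing between them.
Color all vertices in one part with color 1 and all vertices in the other part with color 2.
Since the graph has at least one edge, one color does not suffice.
Chromatic number = 2.

2


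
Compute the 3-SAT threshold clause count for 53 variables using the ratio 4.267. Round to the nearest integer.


The 3-SAT phase transition occurs at approximately 4.267 clauses per variable.
m = 4.267 * 53 = 226.151.
Rounded to nearest integer: 226.

226


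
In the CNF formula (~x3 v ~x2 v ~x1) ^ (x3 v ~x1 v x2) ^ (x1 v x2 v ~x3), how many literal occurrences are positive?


Scan each clause for unnegated literals.
Clause 1: 0 positive; Clause 2: 2 positive; Clause 3: 2 positive.
Total positive literal occurrences = 4.

4


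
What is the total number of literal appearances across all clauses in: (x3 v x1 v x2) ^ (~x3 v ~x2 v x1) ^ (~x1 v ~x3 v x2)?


Clause lengths: 3, 3, 3.
Sum = 3 + 3 + 3 = 9.

9


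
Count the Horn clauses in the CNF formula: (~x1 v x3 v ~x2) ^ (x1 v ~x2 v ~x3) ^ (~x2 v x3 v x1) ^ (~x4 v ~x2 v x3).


A Horn clause has at most one positive literal.
Clause 1: 1 positive lit(s) -> Horn
Clause 2: 1 positive lit(s) -> Horn
Clause 3: 2 positive lit(s) -> not Horn
Clause 4: 1 positive lit(s) -> Horn
Total Horn clauses = 3.

3
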